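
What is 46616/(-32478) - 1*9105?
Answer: -147879403/16239 ≈ -9106.4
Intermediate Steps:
46616/(-32478) - 1*9105 = 46616*(-1/32478) - 9105 = -23308/16239 - 9105 = -147879403/16239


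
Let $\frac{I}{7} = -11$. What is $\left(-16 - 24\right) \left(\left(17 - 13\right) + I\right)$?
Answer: $2920$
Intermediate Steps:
$I = -77$ ($I = 7 \left(-11\right) = -77$)
$\left(-16 - 24\right) \left(\left(17 - 13\right) + I\right) = \left(-16 - 24\right) \left(\left(17 - 13\right) - 77\right) = - 40 \left(4 - 77\right) = \left(-40\right) \left(-73\right) = 2920$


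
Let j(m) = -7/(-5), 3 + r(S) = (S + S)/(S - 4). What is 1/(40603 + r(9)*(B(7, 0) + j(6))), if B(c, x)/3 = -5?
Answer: 25/1014871 ≈ 2.4634e-5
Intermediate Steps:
B(c, x) = -15 (B(c, x) = 3*(-5) = -15)
r(S) = -3 + 2*S/(-4 + S) (r(S) = -3 + (S + S)/(S - 4) = -3 + (2*S)/(-4 + S) = -3 + 2*S/(-4 + S))
j(m) = 7/5 (j(m) = -7*(-⅕) = 7/5)
1/(40603 + r(9)*(B(7, 0) + j(6))) = 1/(40603 + ((12 - 1*9)/(-4 + 9))*(-15 + 7/5)) = 1/(40603 + ((12 - 9)/5)*(-68/5)) = 1/(40603 + ((⅕)*3)*(-68/5)) = 1/(40603 + (⅗)*(-68/5)) = 1/(40603 - 204/25) = 1/(1014871/25) = 25/1014871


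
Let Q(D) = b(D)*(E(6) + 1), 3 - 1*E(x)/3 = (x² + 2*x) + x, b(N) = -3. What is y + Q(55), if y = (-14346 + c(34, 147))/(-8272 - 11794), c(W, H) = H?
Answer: 9164295/20066 ≈ 456.71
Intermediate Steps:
E(x) = 9 - 9*x - 3*x² (E(x) = 9 - 3*((x² + 2*x) + x) = 9 - 3*(x² + 3*x) = 9 + (-9*x - 3*x²) = 9 - 9*x - 3*x²)
y = 14199/20066 (y = (-14346 + 147)/(-8272 - 11794) = -14199/(-20066) = -14199*(-1/20066) = 14199/20066 ≈ 0.70761)
Q(D) = 456 (Q(D) = -3*((9 - 9*6 - 3*6²) + 1) = -3*((9 - 54 - 3*36) + 1) = -3*((9 - 54 - 108) + 1) = -3*(-153 + 1) = -3*(-152) = 456)
y + Q(55) = 14199/20066 + 456 = 9164295/20066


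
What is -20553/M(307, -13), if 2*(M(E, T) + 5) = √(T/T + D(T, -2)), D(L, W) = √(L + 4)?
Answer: 20553/(5 - √(1 + 3*I)/2) ≈ 4733.7 + 575.17*I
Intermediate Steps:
D(L, W) = √(4 + L)
M(E, T) = -5 + √(1 + √(4 + T))/2 (M(E, T) = -5 + √(T/T + √(4 + T))/2 = -5 + √(1 + √(4 + T))/2)
-20553/M(307, -13) = -20553/(-5 + √(1 + √(4 - 13))/2) = -20553/(-5 + √(1 + √(-9))/2) = -20553/(-5 + √(1 + 3*I)/2)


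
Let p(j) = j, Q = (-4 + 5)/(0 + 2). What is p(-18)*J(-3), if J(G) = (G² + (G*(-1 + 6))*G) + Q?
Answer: -981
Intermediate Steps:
Q = ½ (Q = 1/2 = 1*(½) = ½ ≈ 0.50000)
J(G) = ½ + 6*G² (J(G) = (G² + (G*(-1 + 6))*G) + ½ = (G² + (G*5)*G) + ½ = (G² + (5*G)*G) + ½ = (G² + 5*G²) + ½ = 6*G² + ½ = ½ + 6*G²)
p(-18)*J(-3) = -18*(½ + 6*(-3)²) = -18*(½ + 6*9) = -18*(½ + 54) = -18*109/2 = -981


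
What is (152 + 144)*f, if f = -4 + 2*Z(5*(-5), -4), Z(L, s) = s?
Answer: -3552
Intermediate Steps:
f = -12 (f = -4 + 2*(-4) = -4 - 8 = -12)
(152 + 144)*f = (152 + 144)*(-12) = 296*(-12) = -3552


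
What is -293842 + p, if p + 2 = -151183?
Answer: -445027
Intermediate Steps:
p = -151185 (p = -2 - 151183 = -151185)
-293842 + p = -293842 - 151185 = -445027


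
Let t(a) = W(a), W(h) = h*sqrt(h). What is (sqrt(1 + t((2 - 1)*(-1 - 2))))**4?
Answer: (1 - 3*I*sqrt(3))**2 ≈ -26.0 - 10.392*I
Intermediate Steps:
W(h) = h**(3/2)
t(a) = a**(3/2)
(sqrt(1 + t((2 - 1)*(-1 - 2))))**4 = (sqrt(1 + ((2 - 1)*(-1 - 2))**(3/2)))**4 = (sqrt(1 + (1*(-3))**(3/2)))**4 = (sqrt(1 + (-3)**(3/2)))**4 = (sqrt(1 - 3*I*sqrt(3)))**4 = (1 - 3*I*sqrt(3))**2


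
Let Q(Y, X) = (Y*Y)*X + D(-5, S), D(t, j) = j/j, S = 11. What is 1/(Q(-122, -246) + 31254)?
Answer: -1/3630209 ≈ -2.7547e-7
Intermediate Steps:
D(t, j) = 1
Q(Y, X) = 1 + X*Y**2 (Q(Y, X) = (Y*Y)*X + 1 = Y**2*X + 1 = X*Y**2 + 1 = 1 + X*Y**2)
1/(Q(-122, -246) + 31254) = 1/((1 - 246*(-122)**2) + 31254) = 1/((1 - 246*14884) + 31254) = 1/((1 - 3661464) + 31254) = 1/(-3661463 + 31254) = 1/(-3630209) = -1/3630209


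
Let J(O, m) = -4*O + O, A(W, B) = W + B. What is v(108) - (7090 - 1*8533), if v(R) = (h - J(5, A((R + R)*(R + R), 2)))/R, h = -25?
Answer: 77917/54 ≈ 1442.9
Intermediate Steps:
A(W, B) = B + W
J(O, m) = -3*O
v(R) = -10/R (v(R) = (-25 - (-3)*5)/R = (-25 - 1*(-15))/R = (-25 + 15)/R = -10/R)
v(108) - (7090 - 1*8533) = -10/108 - (7090 - 1*8533) = -10*1/108 - (7090 - 8533) = -5/54 - 1*(-1443) = -5/54 + 1443 = 77917/54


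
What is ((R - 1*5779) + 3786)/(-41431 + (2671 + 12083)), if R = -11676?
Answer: 13669/26677 ≈ 0.51239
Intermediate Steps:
((R - 1*5779) + 3786)/(-41431 + (2671 + 12083)) = ((-11676 - 1*5779) + 3786)/(-41431 + (2671 + 12083)) = ((-11676 - 5779) + 3786)/(-41431 + 14754) = (-17455 + 3786)/(-26677) = -13669*(-1/26677) = 13669/26677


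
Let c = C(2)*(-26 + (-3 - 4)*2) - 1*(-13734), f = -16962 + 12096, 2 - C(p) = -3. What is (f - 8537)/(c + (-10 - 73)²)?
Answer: -1031/1571 ≈ -0.65627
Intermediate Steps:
C(p) = 5 (C(p) = 2 - 1*(-3) = 2 + 3 = 5)
f = -4866
c = 13534 (c = 5*(-26 + (-3 - 4)*2) - 1*(-13734) = 5*(-26 - 7*2) + 13734 = 5*(-26 - 14) + 13734 = 5*(-40) + 13734 = -200 + 13734 = 13534)
(f - 8537)/(c + (-10 - 73)²) = (-4866 - 8537)/(13534 + (-10 - 73)²) = -13403/(13534 + (-83)²) = -13403/(13534 + 6889) = -13403/20423 = -13403*1/20423 = -1031/1571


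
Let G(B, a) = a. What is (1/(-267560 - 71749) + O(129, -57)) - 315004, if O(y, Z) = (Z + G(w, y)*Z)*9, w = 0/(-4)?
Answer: -129512209447/339309 ≈ -3.8169e+5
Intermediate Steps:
w = 0 (w = 0*(-1/4) = 0)
O(y, Z) = 9*Z + 9*Z*y (O(y, Z) = (Z + y*Z)*9 = (Z + Z*y)*9 = 9*Z + 9*Z*y)
(1/(-267560 - 71749) + O(129, -57)) - 315004 = (1/(-267560 - 71749) + 9*(-57)*(1 + 129)) - 315004 = (1/(-339309) + 9*(-57)*130) - 315004 = (-1/339309 - 66690) - 315004 = -22628517211/339309 - 315004 = -129512209447/339309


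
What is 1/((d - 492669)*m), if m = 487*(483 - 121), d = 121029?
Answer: -1/65517902160 ≈ -1.5263e-11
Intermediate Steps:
m = 176294 (m = 487*362 = 176294)
1/((d - 492669)*m) = 1/((121029 - 492669)*176294) = (1/176294)/(-371640) = -1/371640*1/176294 = -1/65517902160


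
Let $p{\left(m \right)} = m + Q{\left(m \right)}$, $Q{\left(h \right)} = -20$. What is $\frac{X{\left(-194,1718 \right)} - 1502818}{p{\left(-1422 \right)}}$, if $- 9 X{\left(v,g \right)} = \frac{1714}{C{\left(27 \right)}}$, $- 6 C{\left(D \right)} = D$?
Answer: $\frac{60862415}{58401} \approx 1042.1$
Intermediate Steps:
$C{\left(D \right)} = - \frac{D}{6}$
$X{\left(v,g \right)} = \frac{3428}{81}$ ($X{\left(v,g \right)} = - \frac{1714 \frac{1}{\left(- \frac{1}{6}\right) 27}}{9} = - \frac{1714 \frac{1}{- \frac{9}{2}}}{9} = - \frac{1714 \left(- \frac{2}{9}\right)}{9} = \left(- \frac{1}{9}\right) \left(- \frac{3428}{9}\right) = \frac{3428}{81}$)
$p{\left(m \right)} = -20 + m$ ($p{\left(m \right)} = m - 20 = -20 + m$)
$\frac{X{\left(-194,1718 \right)} - 1502818}{p{\left(-1422 \right)}} = \frac{\frac{3428}{81} - 1502818}{-20 - 1422} = \frac{\frac{3428}{81} - 1502818}{-1442} = \left(- \frac{121724830}{81}\right) \left(- \frac{1}{1442}\right) = \frac{60862415}{58401}$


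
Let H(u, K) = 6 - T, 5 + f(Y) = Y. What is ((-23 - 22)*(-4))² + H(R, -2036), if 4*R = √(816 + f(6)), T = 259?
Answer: 32147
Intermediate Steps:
f(Y) = -5 + Y
R = √817/4 (R = √(816 + (-5 + 6))/4 = √(816 + 1)/4 = √817/4 ≈ 7.1458)
H(u, K) = -253 (H(u, K) = 6 - 1*259 = 6 - 259 = -253)
((-23 - 22)*(-4))² + H(R, -2036) = ((-23 - 22)*(-4))² - 253 = (-45*(-4))² - 253 = 180² - 253 = 32400 - 253 = 32147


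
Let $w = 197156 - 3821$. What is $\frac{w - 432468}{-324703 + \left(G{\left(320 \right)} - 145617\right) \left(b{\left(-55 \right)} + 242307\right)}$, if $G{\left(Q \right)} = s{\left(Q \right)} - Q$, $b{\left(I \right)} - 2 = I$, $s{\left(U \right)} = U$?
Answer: $\frac{239133}{35276625421} \approx 6.7788 \cdot 10^{-6}$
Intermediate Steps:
$w = 193335$ ($w = 197156 - 3821 = 193335$)
$b{\left(I \right)} = 2 + I$
$G{\left(Q \right)} = 0$ ($G{\left(Q \right)} = Q - Q = 0$)
$\frac{w - 432468}{-324703 + \left(G{\left(320 \right)} - 145617\right) \left(b{\left(-55 \right)} + 242307\right)} = \frac{193335 - 432468}{-324703 + \left(0 - 145617\right) \left(\left(2 - 55\right) + 242307\right)} = - \frac{239133}{-324703 - 145617 \left(-53 + 242307\right)} = - \frac{239133}{-324703 - 35276300718} = - \frac{239133}{-35276625421} = \left(-239133\right) \left(- \frac{1}{35276625421}\right) = \frac{239133}{35276625421}$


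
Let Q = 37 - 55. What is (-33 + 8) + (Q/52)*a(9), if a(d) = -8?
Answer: -289/13 ≈ -22.231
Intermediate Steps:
Q = -18
(-33 + 8) + (Q/52)*a(9) = (-33 + 8) - 18/52*(-8) = -25 - 18*1/52*(-8) = -25 - 9/26*(-8) = -25 + 36/13 = -289/13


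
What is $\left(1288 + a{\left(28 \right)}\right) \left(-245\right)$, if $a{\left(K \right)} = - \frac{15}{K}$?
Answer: $- \frac{1261715}{4} \approx -3.1543 \cdot 10^{5}$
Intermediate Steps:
$\left(1288 + a{\left(28 \right)}\right) \left(-245\right) = \left(1288 - \frac{15}{28}\right) \left(-245\right) = \frac{36049}{28} \left(-245\right) = - \frac{1261715}{4}$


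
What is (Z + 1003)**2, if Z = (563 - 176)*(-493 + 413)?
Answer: 897421849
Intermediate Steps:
Z = -30960 (Z = 387*(-80) = -30960)
(Z + 1003)**2 = (-30960 + 1003)**2 = (-29957)**2 = 897421849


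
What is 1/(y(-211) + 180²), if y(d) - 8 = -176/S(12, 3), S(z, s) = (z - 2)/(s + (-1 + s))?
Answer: 1/32320 ≈ 3.0941e-5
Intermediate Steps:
S(z, s) = (-2 + z)/(-1 + 2*s)
y(d) = -80 (y(d) = 8 - 176*(-1 + 2*3)/(-2 + 12) = 8 - 176/(10/(-1 + 6)) = 8 - 176/(10/5) = 8 - 176/((⅕)*10) = 8 - 176/2 = 8 - 176*½ = 8 - 88 = -80)
1/(y(-211) + 180²) = 1/(-80 + 180²) = 1/(-80 + 32400) = 1/32320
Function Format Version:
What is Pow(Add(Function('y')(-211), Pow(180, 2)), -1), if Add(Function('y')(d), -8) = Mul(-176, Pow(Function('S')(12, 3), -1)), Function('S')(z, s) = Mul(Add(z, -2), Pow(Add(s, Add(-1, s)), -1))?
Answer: Rational(1, 32320) ≈ 3.0941e-5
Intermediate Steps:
Function('S')(z, s) = Mul(Pow(Add(-1, Mul(2, s)), -1), Add(-2, z)) (Function('S')(z, s) = Mul(Add(-2, z), Pow(Add(-1, Mul(2, s)), -1)) = Mul(Pow(Add(-1, Mul(2, s)), -1), Add(-2, z)))
Function('y')(d) = -80 (Function('y')(d) = Add(8, Mul(-176, Pow(Mul(Pow(Add(-1, Mul(2, 3)), -1), Add(-2, 12)), -1))) = Add(8, Mul(-176, Pow(Mul(Pow(Add(-1, 6), -1), 10), -1))) = Add(8, Mul(-176, Pow(Mul(Pow(5, -1), 10), -1))) = Add(8, Mul(-176, Pow(Mul(Rational(1, 5), 10), -1))) = Add(8, Mul(-176, Pow(2, -1))) = Add(8, Mul(-176, Rational(1, 2))) = Add(8, -88) = -80)
Pow(Add(Function('y')(-211), Pow(180, 2)), -1) = Pow(Add(-80, Pow(180, 2)), -1) = Pow(Add(-80, 32400), -1) = Pow(32320, -1) = Rational(1, 32320)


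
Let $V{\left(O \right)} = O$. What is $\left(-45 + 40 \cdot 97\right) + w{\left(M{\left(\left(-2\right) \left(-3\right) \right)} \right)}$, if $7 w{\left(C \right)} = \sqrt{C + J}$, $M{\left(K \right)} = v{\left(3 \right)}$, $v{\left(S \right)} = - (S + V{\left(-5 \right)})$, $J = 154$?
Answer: $3835 + \frac{2 \sqrt{39}}{7} \approx 3836.8$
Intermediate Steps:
$v{\left(S \right)} = 5 - S$ ($v{\left(S \right)} = - (S - 5) = - (-5 + S) = 5 - S$)
$M{\left(K \right)} = 2$ ($M{\left(K \right)} = 5 - 3 = 2$)
$w{\left(C \right)} = \frac{\sqrt{154 + C}}{7}$ ($w{\left(C \right)} = \frac{\sqrt{C + 154}}{7} = \frac{\sqrt{154 + C}}{7}$)
$\left(-45 + 40 \cdot 97\right) + w{\left(M{\left(\left(-2\right) \left(-3\right) \right)} \right)} = \left(-45 + 40 \cdot 97\right) + \frac{\sqrt{154 + 2}}{7} = \left(-45 + 3880\right) + \frac{\sqrt{156}}{7} = 3835 + \frac{2 \sqrt{39}}{7}$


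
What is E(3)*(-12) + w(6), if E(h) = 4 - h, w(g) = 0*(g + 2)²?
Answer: -12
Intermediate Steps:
w(g) = 0 (w(g) = 0*(2 + g)² = 0)
E(3)*(-12) + w(6) = (4 - 1*3)*(-12) + 0 = (4 - 3)*(-12) + 0 = 1*(-12) + 0 = -12 + 0 = -12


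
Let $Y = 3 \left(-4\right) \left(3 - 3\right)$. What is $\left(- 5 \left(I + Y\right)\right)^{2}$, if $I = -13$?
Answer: $4225$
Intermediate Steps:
$Y = 0$ ($Y = - 12 \left(3 - 3\right) = \left(-12\right) 0 = 0$)
$\left(- 5 \left(I + Y\right)\right)^{2} = \left(- 5 \left(-13 + 0\right)\right)^{2} = \left(\left(-5\right) \left(-13\right)\right)^{2} = 65^{2} = 4225$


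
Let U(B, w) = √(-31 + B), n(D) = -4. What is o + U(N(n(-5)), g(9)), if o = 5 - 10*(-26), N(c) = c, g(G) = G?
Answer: 265 + I*√35 ≈ 265.0 + 5.9161*I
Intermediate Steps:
o = 265 (o = 5 + 260 = 265)
o + U(N(n(-5)), g(9)) = 265 + √(-31 - 4) = 265 + √(-35) = 265 + I*√35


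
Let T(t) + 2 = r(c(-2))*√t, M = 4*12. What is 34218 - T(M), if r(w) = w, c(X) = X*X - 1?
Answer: 34220 - 12*√3 ≈ 34199.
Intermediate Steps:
c(X) = -1 + X² (c(X) = X² - 1 = -1 + X²)
M = 48
T(t) = -2 + 3*√t (T(t) = -2 + (-1 + (-2)²)*√t = -2 + (-1 + 4)*√t = -2 + 3*√t)
34218 - T(M) = 34218 - (-2 + 3*√48) = 34218 - (-2 + 3*(4*√3)) = 34218 - (-2 + 12*√3) = 34218 + (2 - 12*√3) = 34220 - 12*√3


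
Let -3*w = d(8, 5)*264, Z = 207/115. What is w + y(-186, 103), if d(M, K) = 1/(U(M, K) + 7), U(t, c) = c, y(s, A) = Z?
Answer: -83/15 ≈ -5.5333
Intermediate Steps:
Z = 9/5 (Z = 207*(1/115) = 9/5 ≈ 1.8000)
y(s, A) = 9/5
d(M, K) = 1/(7 + K) (d(M, K) = 1/(K + 7) = 1/(7 + K))
w = -22/3 (w = -264/(3*(7 + 5)) = -264/(3*12) = -264/36 = -⅓*22 = -22/3 ≈ -7.3333)
w + y(-186, 103) = -22/3 + 9/5 = -83/15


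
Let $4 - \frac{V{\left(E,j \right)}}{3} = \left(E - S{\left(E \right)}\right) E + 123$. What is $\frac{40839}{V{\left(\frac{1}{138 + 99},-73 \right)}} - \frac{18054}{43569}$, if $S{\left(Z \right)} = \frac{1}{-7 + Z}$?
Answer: $- \frac{6159429270744856}{53649481420465} \approx -114.81$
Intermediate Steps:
$V{\left(E,j \right)} = -357 - 3 E \left(E - \frac{1}{-7 + E}\right)$ ($V{\left(E,j \right)} = 12 - 3 \left(\left(E - \frac{1}{-7 + E}\right) E + 123\right) = 12 - 3 \left(E \left(E - \frac{1}{-7 + E}\right) + 123\right) = 12 - 3 \left(123 + E \left(E - \frac{1}{-7 + E}\right)\right) = 12 - \left(369 + 3 E \left(E - \frac{1}{-7 + E}\right)\right) = -357 - 3 E \left(E - \frac{1}{-7 + E}\right)$)
$\frac{40839}{V{\left(\frac{1}{138 + 99},-73 \right)}} - \frac{18054}{43569} = \frac{40839}{3 \frac{1}{-7 + \frac{1}{138 + 99}} \left(\frac{1}{138 + 99} - \left(-7 + \frac{1}{138 + 99}\right) \left(119 + \left(\frac{1}{138 + 99}\right)^{2}\right)\right)} - \frac{18054}{43569} = \frac{40839}{3 \frac{1}{-7 + \frac{1}{237}} \left(\frac{1}{237} - \left(-7 + \frac{1}{237}\right) \left(119 + \left(\frac{1}{237}\right)^{2}\right)\right)} - \frac{2006}{4841} = \frac{40839}{3 \frac{1}{- \frac{1658}{237}} \left(\frac{1}{237} - - \frac{1658 \left(119 + \frac{1}{56169}\right)}{237}\right)} - \frac{2006}{4841} = \frac{40839}{3 \left(- \frac{237}{1658}\right) \left(\frac{1}{237} - \left(- \frac{1658}{237}\right) \frac{6684112}{56169}\right)} - \frac{2006}{4841} = \frac{40839}{3 \left(- \frac{237}{1658}\right) \left(\frac{1}{237} + \frac{11082257696}{13312053}\right)} - \frac{2006}{4841} = \frac{40839}{3 \left(- \frac{237}{1658}\right) \frac{11082313865}{13312053}} - \frac{2006}{4841} = \frac{40839}{- \frac{11082313865}{31042734}} - \frac{2006}{4841} = 40839 \left(- \frac{31042734}{11082313865}\right) - \frac{2006}{4841} = - \frac{1267754213826}{11082313865} - \frac{2006}{4841} = - \frac{6159429270744856}{53649481420465}$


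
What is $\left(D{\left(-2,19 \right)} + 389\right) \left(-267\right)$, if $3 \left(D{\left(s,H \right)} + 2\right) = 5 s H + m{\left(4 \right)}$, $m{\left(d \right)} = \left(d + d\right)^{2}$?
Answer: $-92115$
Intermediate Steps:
$m{\left(d \right)} = 4 d^{2}$ ($m{\left(d \right)} = \left(2 d\right)^{2} = 4 d^{2}$)
$D{\left(s,H \right)} = \frac{58}{3} + \frac{5 H s}{3}$ ($D{\left(s,H \right)} = -2 + \frac{5 s H + 4 \cdot 4^{2}}{3} = -2 + \frac{5 H s + 4 \cdot 16}{3} = -2 + \frac{5 H s + 64}{3} = -2 + \frac{64 + 5 H s}{3} = -2 + \left(\frac{64}{3} + \frac{5 H s}{3}\right) = \frac{58}{3} + \frac{5 H s}{3}$)
$\left(D{\left(-2,19 \right)} + 389\right) \left(-267\right) = \left(\left(\frac{58}{3} + \frac{5}{3} \cdot 19 \left(-2\right)\right) + 389\right) \left(-267\right) = \left(\left(\frac{58}{3} - \frac{190}{3}\right) + 389\right) \left(-267\right) = \left(-44 + 389\right) \left(-267\right) = 345 \left(-267\right) = -92115$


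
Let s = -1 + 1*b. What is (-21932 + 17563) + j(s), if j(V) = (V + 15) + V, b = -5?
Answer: -4366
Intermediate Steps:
s = -6 (s = -1 + 1*(-5) = -1 - 5 = -6)
j(V) = 15 + 2*V (j(V) = (15 + V) + V = 15 + 2*V)
(-21932 + 17563) + j(s) = (-21932 + 17563) + (15 + 2*(-6)) = -4369 + (15 - 12) = -4369 + 3 = -4366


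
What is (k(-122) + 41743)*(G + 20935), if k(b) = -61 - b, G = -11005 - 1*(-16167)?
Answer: 1090958988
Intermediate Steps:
G = 5162 (G = -11005 + 16167 = 5162)
(k(-122) + 41743)*(G + 20935) = ((-61 - 1*(-122)) + 41743)*(5162 + 20935) = ((-61 + 122) + 41743)*26097 = (61 + 41743)*26097 = 41804*26097 = 1090958988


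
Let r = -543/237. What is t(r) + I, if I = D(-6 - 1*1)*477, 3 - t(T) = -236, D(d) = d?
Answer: -3100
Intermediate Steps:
r = -181/79 (r = -543*1/237 = -181/79 ≈ -2.2911)
t(T) = 239 (t(T) = 3 - 1*(-236) = 3 + 236 = 239)
I = -3339 (I = (-6 - 1*1)*477 = (-6 - 1)*477 = -7*477 = -3339)
t(r) + I = 239 - 3339 = -3100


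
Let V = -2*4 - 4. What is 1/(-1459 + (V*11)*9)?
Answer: -1/2647 ≈ -0.00037779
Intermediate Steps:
V = -12 (V = -8 - 4 = -12)
1/(-1459 + (V*11)*9) = 1/(-1459 - 12*11*9) = 1/(-1459 - 132*9) = 1/(-1459 - 1188) = 1/(-2647) = -1/2647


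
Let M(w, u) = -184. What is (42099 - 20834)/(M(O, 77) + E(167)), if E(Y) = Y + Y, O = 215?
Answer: 4253/30 ≈ 141.77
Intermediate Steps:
E(Y) = 2*Y
(42099 - 20834)/(M(O, 77) + E(167)) = (42099 - 20834)/(-184 + 2*167) = 21265/(-184 + 334) = 21265/150 = 21265*(1/150) = 4253/30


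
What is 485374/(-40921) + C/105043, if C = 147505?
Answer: -44949088977/4298464603 ≈ -10.457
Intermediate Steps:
485374/(-40921) + C/105043 = 485374/(-40921) + 147505/105043 = 485374*(-1/40921) + 147505*(1/105043) = -485374/40921 + 147505/105043 = -44949088977/4298464603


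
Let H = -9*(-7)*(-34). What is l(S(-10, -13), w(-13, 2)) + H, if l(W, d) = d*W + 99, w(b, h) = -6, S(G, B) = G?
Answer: -1983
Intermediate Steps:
l(W, d) = 99 + W*d (l(W, d) = W*d + 99 = 99 + W*d)
H = -2142 (H = 63*(-34) = -2142)
l(S(-10, -13), w(-13, 2)) + H = (99 - 10*(-6)) - 2142 = (99 + 60) - 2142 = 159 - 2142 = -1983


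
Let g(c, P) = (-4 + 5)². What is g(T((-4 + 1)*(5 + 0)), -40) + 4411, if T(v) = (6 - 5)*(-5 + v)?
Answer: 4412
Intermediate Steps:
T(v) = -5 + v (T(v) = 1*(-5 + v) = -5 + v)
g(c, P) = 1 (g(c, P) = 1² = 1)
g(T((-4 + 1)*(5 + 0)), -40) + 4411 = 1 + 4411 = 4412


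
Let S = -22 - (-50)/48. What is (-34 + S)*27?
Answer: -11871/8 ≈ -1483.9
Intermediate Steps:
S = -503/24 (S = -22 - (-50)/48 = -22 - 1*(-25/24) = -22 + 25/24 = -503/24 ≈ -20.958)
(-34 + S)*27 = (-34 - 503/24)*27 = -1319/24*27 = -11871/8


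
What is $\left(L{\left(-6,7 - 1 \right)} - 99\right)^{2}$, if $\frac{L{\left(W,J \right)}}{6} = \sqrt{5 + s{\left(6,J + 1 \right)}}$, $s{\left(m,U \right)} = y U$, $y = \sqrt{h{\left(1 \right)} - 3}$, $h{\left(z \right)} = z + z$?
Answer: $9 \left(33 - 2 \sqrt{5 + 7 i}\right)^{2} \approx 6882.8 - 1342.4 i$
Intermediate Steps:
$h{\left(z \right)} = 2 z$
$y = i$ ($y = \sqrt{2 \cdot 1 - 3} = \sqrt{2 - 3} = \sqrt{-1} = i \approx 1.0 i$)
$s{\left(m,U \right)} = i U$
$L{\left(W,J \right)} = 6 \sqrt{5 + i \left(1 + J\right)}$ ($L{\left(W,J \right)} = 6 \sqrt{5 + i \left(J + 1\right)} = 6 \sqrt{5 + i \left(1 + J\right)}$)
$\left(L{\left(-6,7 - 1 \right)} - 99\right)^{2} = \left(6 \sqrt{5 + i \left(1 + \left(7 - 1\right)\right)} - 99\right)^{2} = \left(6 \sqrt{5 + i \left(1 + 6\right)} - 99\right)^{2} = \left(6 \sqrt{5 + i 7} - 99\right)^{2} = \left(6 \sqrt{5 + 7 i} - 99\right)^{2} = \left(-99 + 6 \sqrt{5 + 7 i}\right)^{2}$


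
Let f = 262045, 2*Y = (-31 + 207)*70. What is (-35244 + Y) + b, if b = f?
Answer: 232961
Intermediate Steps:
Y = 6160 (Y = ((-31 + 207)*70)/2 = (176*70)/2 = (1/2)*12320 = 6160)
b = 262045
(-35244 + Y) + b = (-35244 + 6160) + 262045 = -29084 + 262045 = 232961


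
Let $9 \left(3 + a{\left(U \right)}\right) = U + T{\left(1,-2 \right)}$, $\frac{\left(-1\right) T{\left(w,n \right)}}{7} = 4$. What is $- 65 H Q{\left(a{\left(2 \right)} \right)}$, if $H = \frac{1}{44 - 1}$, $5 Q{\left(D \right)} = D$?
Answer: $\frac{689}{387} \approx 1.7804$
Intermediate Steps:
$T{\left(w,n \right)} = -28$ ($T{\left(w,n \right)} = \left(-7\right) 4 = -28$)
$a{\left(U \right)} = - \frac{55}{9} + \frac{U}{9}$ ($a{\left(U \right)} = -3 + \frac{U - 28}{9} = -3 + \frac{-28 + U}{9} = -3 + \left(- \frac{28}{9} + \frac{U}{9}\right) = - \frac{55}{9} + \frac{U}{9}$)
$Q{\left(D \right)} = \frac{D}{5}$
$H = \frac{1}{43}$ ($H = \frac{1}{44 + \left(0 - 1\right)} = \frac{1}{44 - 1} = \frac{1}{43} \approx 0.023256$)
$- 65 H Q{\left(a{\left(2 \right)} \right)} = \left(-65\right) \frac{1}{43} \frac{- \frac{55}{9} + \frac{1}{9} \cdot 2}{5} = - \frac{65 \frac{- \frac{55}{9} + \frac{2}{9}}{5}}{43} = - \frac{65 \cdot \frac{1}{5} \left(- \frac{53}{9}\right)}{43} = \left(- \frac{65}{43}\right) \left(- \frac{53}{45}\right) = \frac{689}{387}$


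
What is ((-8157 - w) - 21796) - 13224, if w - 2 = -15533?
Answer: -27646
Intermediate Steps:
w = -15531 (w = 2 - 15533 = -15531)
((-8157 - w) - 21796) - 13224 = ((-8157 - 1*(-15531)) - 21796) - 13224 = ((-8157 + 15531) - 21796) - 13224 = (7374 - 21796) - 13224 = -14422 - 13224 = -27646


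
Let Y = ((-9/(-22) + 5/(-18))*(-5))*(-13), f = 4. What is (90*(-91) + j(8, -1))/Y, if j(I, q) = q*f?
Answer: -811206/845 ≈ -960.01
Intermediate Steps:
j(I, q) = 4*q (j(I, q) = q*4 = 4*q)
Y = 845/99 (Y = ((-9*(-1/22) + 5*(-1/18))*(-5))*(-13) = ((9/22 - 5/18)*(-5))*(-13) = ((13/99)*(-5))*(-13) = -65/99*(-13) = 845/99 ≈ 8.5354)
(90*(-91) + j(8, -1))/Y = (90*(-91) + 4*(-1))/(845/99) = (-8190 - 4)*(99/845) = -8194*99/845 = -811206/845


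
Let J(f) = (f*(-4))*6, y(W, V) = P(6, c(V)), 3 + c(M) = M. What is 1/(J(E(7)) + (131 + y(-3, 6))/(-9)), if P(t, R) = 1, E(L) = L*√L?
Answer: 33/444044 - 189*√7/222022 ≈ -0.0021779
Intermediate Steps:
c(M) = -3 + M
E(L) = L^(3/2)
y(W, V) = 1
J(f) = -24*f (J(f) = -4*f*6 = -24*f)
1/(J(E(7)) + (131 + y(-3, 6))/(-9)) = 1/(-168*√7 + (131 + 1)/(-9)) = 1/(-168*√7 - ⅑*132) = 1/(-168*√7 - 44/3) = 1/(-44/3 - 168*√7)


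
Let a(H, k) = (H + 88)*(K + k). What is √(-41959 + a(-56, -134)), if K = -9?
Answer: I*√46535 ≈ 215.72*I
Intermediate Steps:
a(H, k) = (-9 + k)*(88 + H) (a(H, k) = (H + 88)*(-9 + k) = (88 + H)*(-9 + k) = (-9 + k)*(88 + H))
√(-41959 + a(-56, -134)) = √(-41959 + (-792 - 9*(-56) + 88*(-134) - 56*(-134))) = √(-41959 + (-792 + 504 - 11792 + 7504)) = √(-41959 - 4576) = √(-46535) = I*√46535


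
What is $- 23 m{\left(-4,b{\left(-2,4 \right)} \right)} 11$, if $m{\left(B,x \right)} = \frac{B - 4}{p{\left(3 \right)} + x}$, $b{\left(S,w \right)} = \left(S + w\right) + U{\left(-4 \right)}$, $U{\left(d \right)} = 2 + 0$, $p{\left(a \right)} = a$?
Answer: $\frac{2024}{7} \approx 289.14$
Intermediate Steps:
$U{\left(d \right)} = 2$
$b{\left(S,w \right)} = 2 + S + w$ ($b{\left(S,w \right)} = \left(S + w\right) + 2 = 2 + S + w$)
$m{\left(B,x \right)} = \frac{-4 + B}{3 + x}$ ($m{\left(B,x \right)} = \frac{B - 4}{3 + x} = \frac{-4 + B}{3 + x}$)
$- 23 m{\left(-4,b{\left(-2,4 \right)} \right)} 11 = - 23 \frac{-4 - 4}{3 + \left(2 - 2 + 4\right)} 11 = - 23 \frac{1}{3 + 4} \left(-8\right) 11 = - 23 \cdot \frac{1}{7} \left(-8\right) 11 = \left(-23\right) \left(- \frac{8}{7}\right) 11 = \frac{184}{7} \cdot 11 = \frac{2024}{7}$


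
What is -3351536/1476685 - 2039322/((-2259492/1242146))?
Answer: 311719655559955459/278046495335 ≈ 1.1211e+6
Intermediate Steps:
-3351536/1476685 - 2039322/((-2259492/1242146)) = -3351536*1/1476685 - 2039322/((-2259492*1/1242146)) = -3351536/1476685 - 2039322/(-1129746/621073) = -3351536/1476685 - 2039322*(-621073/1129746) = -3351536/1476685 + 211094638751/188291 = 311719655559955459/278046495335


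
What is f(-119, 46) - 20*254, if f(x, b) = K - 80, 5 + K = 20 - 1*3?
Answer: -5148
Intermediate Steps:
K = 12 (K = -5 + (20 - 1*3) = -5 + (20 - 3) = -5 + 17 = 12)
f(x, b) = -68 (f(x, b) = 12 - 80 = -68)
f(-119, 46) - 20*254 = -68 - 20*254 = -68 - 5080 = -5148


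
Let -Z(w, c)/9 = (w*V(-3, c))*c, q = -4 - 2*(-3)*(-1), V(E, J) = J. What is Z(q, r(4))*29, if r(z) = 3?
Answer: 23490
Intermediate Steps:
q = -10 (q = -4 + 6*(-1) = -4 - 6 = -10)
Z(w, c) = -9*w*c² (Z(w, c) = -9*w*c*c = -9*c*w*c = -9*w*c²)
Z(q, r(4))*29 = -9*(-10)*3²*29 = -9*(-10)*9*29 = 810*29 = 23490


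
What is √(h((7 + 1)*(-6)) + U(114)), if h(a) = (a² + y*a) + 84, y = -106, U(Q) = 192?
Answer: 6*√213 ≈ 87.567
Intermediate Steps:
h(a) = 84 + a² - 106*a (h(a) = (a² - 106*a) + 84 = 84 + a² - 106*a)
√(h((7 + 1)*(-6)) + U(114)) = √((84 + ((7 + 1)*(-6))² - 106*(7 + 1)*(-6)) + 192) = √((84 + (8*(-6))² - 848*(-6)) + 192) = √((84 + (-48)² - 106*(-48)) + 192) = √((84 + 2304 + 5088) + 192) = √(7476 + 192) = √7668 = 6*√213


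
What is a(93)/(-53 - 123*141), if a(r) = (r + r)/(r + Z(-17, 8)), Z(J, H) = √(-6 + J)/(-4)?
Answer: -69192/601932043 - 186*I*√23/601932043 ≈ -0.00011495 - 1.4819e-6*I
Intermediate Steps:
Z(J, H) = -√(-6 + J)/4 (Z(J, H) = √(-6 + J)*(-¼) = -√(-6 + J)/4)
a(r) = 2*r/(r - I*√23/4) (a(r) = (r + r)/(r - √(-6 - 17)/4) = (2*r)/(r - I*√23/4) = 2*r/(r - I*√23/4))
a(93)/(-53 - 123*141) = (8*93/(4*93 - I*√23))/(-53 - 123*141) = (8*93/(372 - I*√23))/(-53 - 17343) = (744/(372 - I*√23))/(-17396) = (744/(372 - I*√23))*(-1/17396) = -186/(4349*(372 - I*√23))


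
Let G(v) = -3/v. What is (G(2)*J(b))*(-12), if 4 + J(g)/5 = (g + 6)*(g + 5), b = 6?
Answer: 11520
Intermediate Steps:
J(g) = -20 + 5*(5 + g)*(6 + g) (J(g) = -20 + 5*((g + 6)*(g + 5)) = -20 + 5*((6 + g)*(5 + g)) = -20 + 5*((5 + g)*(6 + g)) = -20 + 5*(5 + g)*(6 + g))
(G(2)*J(b))*(-12) = ((-3/2)*(130 + 5*6² + 55*6))*(-12) = ((-3*½)*(130 + 5*36 + 330))*(-12) = -3*(130 + 180 + 330)/2*(-12) = -3/2*640*(-12) = -960*(-12) = 11520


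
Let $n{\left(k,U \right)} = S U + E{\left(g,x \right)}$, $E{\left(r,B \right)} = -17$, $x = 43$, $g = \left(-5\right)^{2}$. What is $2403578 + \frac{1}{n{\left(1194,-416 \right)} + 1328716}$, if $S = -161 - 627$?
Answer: $\frac{3981543782047}{1656507} \approx 2.4036 \cdot 10^{6}$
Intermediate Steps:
$g = 25$
$S = -788$ ($S = -161 - 627 = -788$)
$n{\left(k,U \right)} = -17 - 788 U$ ($n{\left(k,U \right)} = - 788 U - 17 = -17 - 788 U$)
$2403578 + \frac{1}{n{\left(1194,-416 \right)} + 1328716} = 2403578 + \frac{1}{\left(-17 - -327808\right) + 1328716} = 2403578 + \frac{1}{\left(-17 + 327808\right) + 1328716} = 2403578 + \frac{1}{327791 + 1328716} = 2403578 + \frac{1}{1656507} = \frac{3981543782047}{1656507}$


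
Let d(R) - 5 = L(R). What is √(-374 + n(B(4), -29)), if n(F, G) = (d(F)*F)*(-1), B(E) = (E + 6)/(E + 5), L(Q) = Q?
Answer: 2*I*√7711/9 ≈ 19.514*I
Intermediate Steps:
d(R) = 5 + R
B(E) = (6 + E)/(5 + E)
n(F, G) = -F*(5 + F) (n(F, G) = ((5 + F)*F)*(-1) = (F*(5 + F))*(-1) = -F*(5 + F))
√(-374 + n(B(4), -29)) = √(-374 - (6 + 4)/(5 + 4)*(5 + (6 + 4)/(5 + 4))) = √(-374 - 10/9*(5 + 10/9)) = √(-374 - (⅑)*10*(5 + (⅑)*10)) = √(-374 - 1*10/9*(5 + 10/9)) = √(-374 - 1*10/9*55/9) = √(-374 - 550/81) = √(-30844/81) = 2*I*√7711/9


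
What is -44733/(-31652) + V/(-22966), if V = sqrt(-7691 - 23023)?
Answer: 44733/31652 - I*sqrt(30714)/22966 ≈ 1.4133 - 0.007631*I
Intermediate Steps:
V = I*sqrt(30714) (V = sqrt(-30714) = I*sqrt(30714) ≈ 175.25*I)
-44733/(-31652) + V/(-22966) = -44733/(-31652) + (I*sqrt(30714))/(-22966) = -44733*(-1/31652) + (I*sqrt(30714))*(-1/22966) = 44733/31652 - I*sqrt(30714)/22966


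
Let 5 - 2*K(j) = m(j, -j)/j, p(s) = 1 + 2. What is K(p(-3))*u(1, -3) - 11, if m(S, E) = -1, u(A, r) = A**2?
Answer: -25/3 ≈ -8.3333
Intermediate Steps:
p(s) = 3
K(j) = 5/2 + 1/(2*j) (K(j) = 5/2 - (-1)/(2*j) = 5/2 + 1/(2*j))
K(p(-3))*u(1, -3) - 11 = ((1/2)*(1 + 5*3)/3)*1**2 - 11 = ((1/2)*(1/3)*(1 + 15))*1 - 11 = ((1/2)*(1/3)*16)*1 - 11 = (8/3)*1 - 11 = 8/3 - 11 = -25/3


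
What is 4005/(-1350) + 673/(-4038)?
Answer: -47/15 ≈ -3.1333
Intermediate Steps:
4005/(-1350) + 673/(-4038) = 4005*(-1/1350) + 673*(-1/4038) = -89/30 - 1/6 = -47/15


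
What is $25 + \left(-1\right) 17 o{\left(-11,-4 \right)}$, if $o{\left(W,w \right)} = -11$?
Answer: $212$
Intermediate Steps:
$25 + \left(-1\right) 17 o{\left(-11,-4 \right)} = 25 + \left(-1\right) 17 \left(-11\right) = 25 - -187 = 25 + 187 = 212$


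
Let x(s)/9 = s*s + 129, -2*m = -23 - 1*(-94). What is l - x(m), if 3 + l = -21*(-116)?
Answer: -40281/4 ≈ -10070.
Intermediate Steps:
m = -71/2 (m = -(-23 - 1*(-94))/2 = -(-23 + 94)/2 = -½*71 = -71/2 ≈ -35.500)
x(s) = 1161 + 9*s² (x(s) = 9*(s*s + 129) = 9*(s² + 129) = 9*(129 + s²) = 1161 + 9*s²)
l = 2433 (l = -3 - 21*(-116) = -3 + 2436 = 2433)
l - x(m) = 2433 - (1161 + 9*(-71/2)²) = 2433 - (1161 + 9*(5041/4)) = 2433 - (1161 + 45369/4) = 2433 - 1*50013/4 = 2433 - 50013/4 = -40281/4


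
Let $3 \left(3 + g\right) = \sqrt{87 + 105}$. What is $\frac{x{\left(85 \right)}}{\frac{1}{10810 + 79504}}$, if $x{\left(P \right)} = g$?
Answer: $-270942 + \frac{722512 \sqrt{3}}{3} \approx 1.462 \cdot 10^{5}$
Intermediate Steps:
$g = -3 + \frac{8 \sqrt{3}}{3}$ ($g = -3 + \frac{\sqrt{87 + 105}}{3} = -3 + \frac{\sqrt{192}}{3} = -3 + \frac{8 \sqrt{3}}{3} \approx 1.6188$)
$x{\left(P \right)} = -3 + \frac{8 \sqrt{3}}{3}$
$\frac{x{\left(85 \right)}}{\frac{1}{10810 + 79504}} = \frac{-3 + \frac{8 \sqrt{3}}{3}}{\frac{1}{10810 + 79504}} = \frac{-3 + \frac{8 \sqrt{3}}{3}}{\frac{1}{90314}} = \left(-3 + \frac{8 \sqrt{3}}{3}\right) \frac{1}{\frac{1}{90314}} = \left(-3 + \frac{8 \sqrt{3}}{3}\right) 90314 = -270942 + \frac{722512 \sqrt{3}}{3}$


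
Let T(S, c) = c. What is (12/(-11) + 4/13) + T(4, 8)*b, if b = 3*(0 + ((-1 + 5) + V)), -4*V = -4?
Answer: 17048/143 ≈ 119.22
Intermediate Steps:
V = 1 (V = -1/4*(-4) = 1)
b = 15 (b = 3*(0 + ((-1 + 5) + 1)) = 3*(0 + (4 + 1)) = 3*(0 + 5) = 3*5 = 15)
(12/(-11) + 4/13) + T(4, 8)*b = (12/(-11) + 4/13) + 8*15 = (12*(-1/11) + 4*(1/13)) + 120 = (-12/11 + 4/13) + 120 = -112/143 + 120 = 17048/143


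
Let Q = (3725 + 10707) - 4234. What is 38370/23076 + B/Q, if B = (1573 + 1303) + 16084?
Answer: 69068185/19610754 ≈ 3.5220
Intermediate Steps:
Q = 10198 (Q = 14432 - 4234 = 10198)
B = 18960 (B = 2876 + 16084 = 18960)
38370/23076 + B/Q = 38370/23076 + 18960/10198 = 38370*(1/23076) + 18960*(1/10198) = 6395/3846 + 9480/5099 = 69068185/19610754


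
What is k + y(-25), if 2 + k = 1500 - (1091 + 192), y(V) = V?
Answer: 190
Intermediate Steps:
k = 215 (k = -2 + (1500 - (1091 + 192)) = -2 + (1500 - 1*1283) = -2 + (1500 - 1283) = -2 + 217 = 215)
k + y(-25) = 215 - 25 = 190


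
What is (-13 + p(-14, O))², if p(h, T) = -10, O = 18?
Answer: 529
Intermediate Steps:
(-13 + p(-14, O))² = (-13 - 10)² = (-23)² = 529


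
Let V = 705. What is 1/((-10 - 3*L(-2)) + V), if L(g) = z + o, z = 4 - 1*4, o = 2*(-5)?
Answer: 1/725 ≈ 0.0013793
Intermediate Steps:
o = -10
z = 0 (z = 4 - 4 = 0)
L(g) = -10 (L(g) = 0 - 10 = -10)
1/((-10 - 3*L(-2)) + V) = 1/((-10 - 3*(-10)) + 705) = 1/((-10 + 30) + 705) = 1/(20 + 705) = 1/725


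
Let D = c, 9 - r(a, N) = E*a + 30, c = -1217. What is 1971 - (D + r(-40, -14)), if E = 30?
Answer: 2009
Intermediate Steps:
r(a, N) = -21 - 30*a (r(a, N) = 9 - (30*a + 30) = 9 - (30 + 30*a) = 9 + (-30 - 30*a) = -21 - 30*a)
D = -1217
1971 - (D + r(-40, -14)) = 1971 - (-1217 + (-21 - 30*(-40))) = 1971 - (-1217 + (-21 + 1200)) = 1971 - (-1217 + 1179) = 1971 - 1*(-38) = 1971 + 38 = 2009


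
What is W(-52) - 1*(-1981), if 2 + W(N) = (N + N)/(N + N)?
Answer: 1980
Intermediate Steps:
W(N) = -1 (W(N) = -2 + (N + N)/(N + N) = -2 + (2*N)/((2*N)) = -2 + (2*N)*(1/(2*N)) = -2 + 1 = -1)
W(-52) - 1*(-1981) = -1 - 1*(-1981) = -1 + 1981 = 1980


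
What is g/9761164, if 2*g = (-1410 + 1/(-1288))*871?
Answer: -1581806551/25144758464 ≈ -0.062908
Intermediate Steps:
g = -1581806551/2576 (g = ((-1410 + 1/(-1288))*871)/2 = ((-1410 - 1/1288)*871)/2 = (-1816081/1288*871)/2 = (½)*(-1581806551/1288) = -1581806551/2576 ≈ -6.1406e+5)
g/9761164 = -1581806551/2576/9761164 = -1581806551/2576*1/9761164 = -1581806551/25144758464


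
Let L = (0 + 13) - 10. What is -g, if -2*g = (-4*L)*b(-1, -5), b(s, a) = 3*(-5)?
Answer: 90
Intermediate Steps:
b(s, a) = -15
L = 3 (L = 13 - 10 = 3)
g = -90 (g = -(-4*3)*(-15)/2 = -(-6)*(-15) = -½*180 = -90)
-g = -1*(-90) = 90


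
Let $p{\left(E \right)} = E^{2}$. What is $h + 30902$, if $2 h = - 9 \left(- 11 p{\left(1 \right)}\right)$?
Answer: $\frac{61903}{2} \approx 30952.0$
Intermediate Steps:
$h = \frac{99}{2}$ ($h = \frac{\left(-9\right) \left(- 11 \cdot 1^{2}\right)}{2} = \frac{\left(-9\right) \left(\left(-11\right) 1\right)}{2} = \frac{\left(-9\right) \left(-11\right)}{2} = \frac{1}{2} \cdot 99 = \frac{99}{2} \approx 49.5$)
$h + 30902 = \frac{99}{2} + 30902 = \frac{61903}{2}$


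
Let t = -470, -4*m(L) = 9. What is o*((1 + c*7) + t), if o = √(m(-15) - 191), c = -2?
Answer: -483*I*√773/2 ≈ -6714.4*I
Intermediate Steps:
m(L) = -9/4 (m(L) = -¼*9 = -9/4)
o = I*√773/2 (o = √(-9/4 - 191) = √(-773/4) = I*√773/2 ≈ 13.901*I)
o*((1 + c*7) + t) = (I*√773/2)*((1 - 2*7) - 470) = (I*√773/2)*((1 - 14) - 470) = (I*√773/2)*(-13 - 470) = (I*√773/2)*(-483) = -483*I*√773/2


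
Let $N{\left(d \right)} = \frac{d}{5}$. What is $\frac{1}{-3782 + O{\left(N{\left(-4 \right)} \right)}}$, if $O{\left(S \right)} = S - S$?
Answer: $- \frac{1}{3782} \approx -0.00026441$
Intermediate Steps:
$N{\left(d \right)} = \frac{d}{5}$ ($N{\left(d \right)} = d \frac{1}{5} = \frac{d}{5}$)
$O{\left(S \right)} = 0$
$\frac{1}{-3782 + O{\left(N{\left(-4 \right)} \right)}} = \frac{1}{-3782 + 0} = \frac{1}{-3782} = - \frac{1}{3782}$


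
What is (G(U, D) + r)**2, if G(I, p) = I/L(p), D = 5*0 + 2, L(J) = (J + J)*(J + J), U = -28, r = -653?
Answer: 6859161/16 ≈ 4.2870e+5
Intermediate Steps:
L(J) = 4*J**2 (L(J) = (2*J)*(2*J) = 4*J**2)
D = 2 (D = 0 + 2 = 2)
G(I, p) = I/(4*p**2) (G(I, p) = I/((4*p**2)) = I*(1/(4*p**2)) = I/(4*p**2))
(G(U, D) + r)**2 = ((1/4)*(-28)/2**2 - 653)**2 = ((1/4)*(-28)*(1/4) - 653)**2 = (-7/4 - 653)**2 = (-2619/4)**2 = 6859161/16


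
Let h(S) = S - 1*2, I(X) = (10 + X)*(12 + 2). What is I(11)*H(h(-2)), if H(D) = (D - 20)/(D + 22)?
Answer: -392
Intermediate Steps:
I(X) = 140 + 14*X (I(X) = (10 + X)*14 = 140 + 14*X)
h(S) = -2 + S (h(S) = S - 2 = -2 + S)
H(D) = (-20 + D)/(22 + D)
I(11)*H(h(-2)) = (140 + 14*11)*((-20 + (-2 - 2))/(22 + (-2 - 2))) = (140 + 154)*((-20 - 4)/(22 - 4)) = 294*(-24/18) = 294*((1/18)*(-24)) = 294*(-4/3) = -392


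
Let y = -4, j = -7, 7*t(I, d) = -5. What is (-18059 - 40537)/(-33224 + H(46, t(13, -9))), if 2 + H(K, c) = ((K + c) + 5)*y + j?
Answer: 136724/78013 ≈ 1.7526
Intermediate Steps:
t(I, d) = -5/7 (t(I, d) = (⅐)*(-5) = -5/7)
H(K, c) = -29 - 4*K - 4*c (H(K, c) = -2 + (((K + c) + 5)*(-4) - 7) = -2 + ((5 + K + c)*(-4) - 7) = -2 + ((-20 - 4*K - 4*c) - 7) = -2 + (-27 - 4*K - 4*c) = -29 - 4*K - 4*c)
(-18059 - 40537)/(-33224 + H(46, t(13, -9))) = (-18059 - 40537)/(-33224 + (-29 - 4*46 - 4*(-5/7))) = -58596/(-33224 + (-29 - 184 + 20/7)) = -58596/(-33224 - 1471/7) = -58596/(-234039/7) = -58596*(-7/234039) = 136724/78013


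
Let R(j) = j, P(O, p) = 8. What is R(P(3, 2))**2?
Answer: 64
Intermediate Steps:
R(P(3, 2))**2 = 8**2 = 64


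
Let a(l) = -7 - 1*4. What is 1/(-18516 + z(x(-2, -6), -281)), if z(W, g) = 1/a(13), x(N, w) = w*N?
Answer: -11/203677 ≈ -5.4007e-5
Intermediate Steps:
a(l) = -11 (a(l) = -7 - 4 = -11)
x(N, w) = N*w
z(W, g) = -1/11 (z(W, g) = 1/(-11) = -1/11)
1/(-18516 + z(x(-2, -6), -281)) = 1/(-18516 - 1/11) = 1/(-203677/11) = -11/203677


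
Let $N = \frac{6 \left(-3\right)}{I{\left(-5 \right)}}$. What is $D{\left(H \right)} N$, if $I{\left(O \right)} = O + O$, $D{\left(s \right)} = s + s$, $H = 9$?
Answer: $\frac{162}{5} \approx 32.4$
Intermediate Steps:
$D{\left(s \right)} = 2 s$
$I{\left(O \right)} = 2 O$
$N = \frac{9}{5}$ ($N = \frac{6 \left(-3\right)}{2 \left(-5\right)} = - \frac{18}{-10} = \left(-18\right) \left(- \frac{1}{10}\right) = \frac{9}{5} \approx 1.8$)
$D{\left(H \right)} N = 2 \cdot 9 \cdot \frac{9}{5} = 18 \cdot \frac{9}{5} = \frac{162}{5}$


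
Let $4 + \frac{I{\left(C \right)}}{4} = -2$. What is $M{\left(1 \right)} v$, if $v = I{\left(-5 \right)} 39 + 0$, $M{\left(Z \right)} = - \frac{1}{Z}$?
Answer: $936$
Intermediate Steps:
$I{\left(C \right)} = -24$ ($I{\left(C \right)} = -16 + 4 \left(-2\right) = -16 - 8 = -24$)
$v = -936$ ($v = \left(-24\right) 39 + 0 = -936 + 0 = -936$)
$M{\left(1 \right)} v = - 1^{-1} \left(-936\right) = \left(-1\right) 1 \left(-936\right) = \left(-1\right) \left(-936\right) = 936$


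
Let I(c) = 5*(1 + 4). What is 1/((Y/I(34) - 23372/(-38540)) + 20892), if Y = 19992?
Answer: 48175/1045025899 ≈ 4.6099e-5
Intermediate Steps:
I(c) = 25 (I(c) = 5*5 = 25)
1/((Y/I(34) - 23372/(-38540)) + 20892) = 1/((19992/25 - 23372/(-38540)) + 20892) = 1/((19992*(1/25) - 23372*(-1/38540)) + 20892) = 1/((19992/25 + 5843/9635) + 20892) = 1/(38553799/48175 + 20892) = 1/(1045025899/48175) = 48175/1045025899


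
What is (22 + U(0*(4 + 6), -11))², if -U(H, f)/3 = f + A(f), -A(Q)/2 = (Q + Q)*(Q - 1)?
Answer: 2686321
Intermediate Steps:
A(Q) = -4*Q*(-1 + Q) (A(Q) = -2*(Q + Q)*(Q - 1) = -2*2*Q*(-1 + Q) = -4*Q*(-1 + Q))
U(H, f) = -3*f - 12*f*(1 - f) (U(H, f) = -3*(f + 4*f*(1 - f)) = -3*f - 12*f*(1 - f))
(22 + U(0*(4 + 6), -11))² = (22 + 3*(-11)*(-5 + 4*(-11)))² = (22 + 3*(-11)*(-5 - 44))² = (22 + 3*(-11)*(-49))² = (22 + 1617)² = 1639² = 2686321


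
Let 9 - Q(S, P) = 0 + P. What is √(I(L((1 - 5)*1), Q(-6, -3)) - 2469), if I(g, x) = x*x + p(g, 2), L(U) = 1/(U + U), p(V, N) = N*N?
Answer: I*√2321 ≈ 48.177*I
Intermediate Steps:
p(V, N) = N²
Q(S, P) = 9 - P (Q(S, P) = 9 - (0 + P) = 9 - P)
L(U) = 1/(2*U)
I(g, x) = 4 + x² (I(g, x) = x*x + 2² = x² + 4 = 4 + x²)
√(I(L((1 - 5)*1), Q(-6, -3)) - 2469) = √((4 + (9 - 1*(-3))²) - 2469) = √((4 + (9 + 3)²) - 2469) = √((4 + 12²) - 2469) = √((4 + 144) - 2469) = √(148 - 2469) = √(-2321) = I*√2321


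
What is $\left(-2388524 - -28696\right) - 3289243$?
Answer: $-5649071$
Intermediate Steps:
$\left(-2388524 - -28696\right) - 3289243 = \left(-2388524 + 28696\right) - 3289243 = -2359828 - 3289243 = -5649071$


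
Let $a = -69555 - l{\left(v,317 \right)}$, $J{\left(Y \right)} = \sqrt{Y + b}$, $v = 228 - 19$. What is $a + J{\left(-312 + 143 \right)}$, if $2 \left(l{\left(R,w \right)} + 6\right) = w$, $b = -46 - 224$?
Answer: $- \frac{139415}{2} + i \sqrt{439} \approx -69708.0 + 20.952 i$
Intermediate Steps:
$v = 209$ ($v = 228 - 19 = 209$)
$b = -270$ ($b = -46 - 224 = -270$)
$l{\left(R,w \right)} = -6 + \frac{w}{2}$
$J{\left(Y \right)} = \sqrt{-270 + Y}$ ($J{\left(Y \right)} = \sqrt{Y - 270} = \sqrt{-270 + Y}$)
$a = - \frac{139415}{2}$ ($a = -69555 - \left(-6 + \frac{1}{2} \cdot 317\right) = -69555 - \left(-6 + \frac{317}{2}\right) = -69555 - \frac{305}{2} = - \frac{139415}{2} \approx -69708.0$)
$a + J{\left(-312 + 143 \right)} = - \frac{139415}{2} + \sqrt{-270 + \left(-312 + 143\right)} = - \frac{139415}{2} + \sqrt{-270 - 169} = - \frac{139415}{2} + \sqrt{-439} = - \frac{139415}{2} + i \sqrt{439}$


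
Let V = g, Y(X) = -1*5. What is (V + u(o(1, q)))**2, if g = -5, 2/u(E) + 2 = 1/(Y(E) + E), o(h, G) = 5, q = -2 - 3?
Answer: 25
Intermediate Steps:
q = -5
Y(X) = -5
u(E) = 2/(-2 + 1/(-5 + E))
V = -5
(V + u(o(1, q)))**2 = (-5 + 2*(5 - 1*5)/(-11 + 2*5))**2 = (-5 + 2*(5 - 5)/(-11 + 10))**2 = (-5 + 2*0/(-1))**2 = (-5 + 2*(-1)*0)**2 = (-5 + 0)**2 = (-5)**2 = 25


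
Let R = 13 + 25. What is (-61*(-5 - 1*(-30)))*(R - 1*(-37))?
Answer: -114375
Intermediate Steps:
R = 38
(-61*(-5 - 1*(-30)))*(R - 1*(-37)) = (-61*(-5 - 1*(-30)))*(38 - 1*(-37)) = (-61*(-5 + 30))*(38 + 37) = -61*25*75 = -1525*75 = -114375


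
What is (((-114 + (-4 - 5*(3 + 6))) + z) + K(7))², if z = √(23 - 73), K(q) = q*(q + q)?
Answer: 4175 - 650*I*√2 ≈ 4175.0 - 919.24*I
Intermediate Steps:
K(q) = 2*q² (K(q) = q*(2*q) = 2*q²)
z = 5*I*√2 (z = √(-50) = 5*I*√2 ≈ 7.0711*I)
(((-114 + (-4 - 5*(3 + 6))) + z) + K(7))² = (((-114 + (-4 - 5*(3 + 6))) + 5*I*√2) + 2*7²)² = (((-114 + (-4 - 5*9)) + 5*I*√2) + 2*49)² = (((-114 + (-4 - 45)) + 5*I*√2) + 98)² = (((-114 - 49) + 5*I*√2) + 98)² = ((-163 + 5*I*√2) + 98)² = (-65 + 5*I*√2)²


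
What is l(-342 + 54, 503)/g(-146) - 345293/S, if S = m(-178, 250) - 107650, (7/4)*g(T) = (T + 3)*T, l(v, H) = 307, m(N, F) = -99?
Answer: 29067661617/8998334488 ≈ 3.2303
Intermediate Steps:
g(T) = 4*T*(3 + T)/7 (g(T) = 4*((T + 3)*T)/7 = 4*((3 + T)*T)/7 = 4*(T*(3 + T))/7 = 4*T*(3 + T)/7)
S = -107749 (S = -99 - 107650 = -107749)
l(-342 + 54, 503)/g(-146) - 345293/S = 307/(((4/7)*(-146)*(3 - 146))) - 345293/(-107749) = 307/(((4/7)*(-146)*(-143))) - 345293*(-1/107749) = 307/(83512/7) + 345293/107749 = 307*(7/83512) + 345293/107749 = 2149/83512 + 345293/107749 = 29067661617/8998334488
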